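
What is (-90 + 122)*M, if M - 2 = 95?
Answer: 3104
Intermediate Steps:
M = 97 (M = 2 + 95 = 97)
(-90 + 122)*M = (-90 + 122)*97 = 32*97 = 3104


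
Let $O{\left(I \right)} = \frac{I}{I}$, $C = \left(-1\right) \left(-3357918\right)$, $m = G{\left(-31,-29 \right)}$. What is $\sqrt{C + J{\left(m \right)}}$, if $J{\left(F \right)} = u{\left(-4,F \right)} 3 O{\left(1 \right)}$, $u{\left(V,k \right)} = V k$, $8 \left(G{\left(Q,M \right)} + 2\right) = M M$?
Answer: $\frac{27 \sqrt{18418}}{2} \approx 1832.1$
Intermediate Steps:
$G{\left(Q,M \right)} = -2 + \frac{M^{2}}{8}$ ($G{\left(Q,M \right)} = -2 + \frac{M M}{8} = -2 + \frac{M^{2}}{8}$)
$m = \frac{825}{8}$ ($m = -2 + \frac{\left(-29\right)^{2}}{8} = -2 + \frac{1}{8} \cdot 841 = -2 + \frac{841}{8} = \frac{825}{8} \approx 103.13$)
$C = 3357918$
$O{\left(I \right)} = 1$
$J{\left(F \right)} = - 12 F$ ($J{\left(F \right)} = - 4 F 3 \cdot 1 = - 12 F 1 = - 12 F$)
$\sqrt{C + J{\left(m \right)}} = \sqrt{3357918 - \frac{2475}{2}} = \sqrt{\frac{6713361}{2}} = \frac{27 \sqrt{18418}}{2}$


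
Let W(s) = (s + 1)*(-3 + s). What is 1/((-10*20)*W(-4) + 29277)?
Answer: 1/25077 ≈ 3.9877e-5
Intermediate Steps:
W(s) = (1 + s)*(-3 + s)
1/((-10*20)*W(-4) + 29277) = 1/((-10*20)*(-3 + (-4)² - 2*(-4)) + 29277) = 1/(-200*(-3 + 16 + 8) + 29277) = 1/(-200*21 + 29277) = 1/(-4200 + 29277) = 1/25077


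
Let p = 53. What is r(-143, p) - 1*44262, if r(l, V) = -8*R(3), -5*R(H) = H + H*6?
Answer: -221142/5 ≈ -44228.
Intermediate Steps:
R(H) = -7*H/5 (R(H) = -(H + H*6)/5 = -(H + 6*H)/5 = -7*H/5)
r(l, V) = 168/5 (r(l, V) = -(-56)*3/5 = -8*(-21/5) = 168/5)
r(-143, p) - 1*44262 = 168/5 - 1*44262 = 168/5 - 44262 = -221142/5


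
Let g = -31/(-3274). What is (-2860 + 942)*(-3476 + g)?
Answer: 10913796887/1637 ≈ 6.6670e+6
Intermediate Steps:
g = 31/3274 (g = -31*(-1/3274) = 31/3274 ≈ 0.0094685)
(-2860 + 942)*(-3476 + g) = (-2860 + 942)*(-3476 + 31/3274) = -1918*(-11380393/3274) = 10913796887/1637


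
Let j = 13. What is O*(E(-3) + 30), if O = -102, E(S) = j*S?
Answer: 918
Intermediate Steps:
E(S) = 13*S
O*(E(-3) + 30) = -102*(13*(-3) + 30) = -102*(-39 + 30) = -102*(-9) = 918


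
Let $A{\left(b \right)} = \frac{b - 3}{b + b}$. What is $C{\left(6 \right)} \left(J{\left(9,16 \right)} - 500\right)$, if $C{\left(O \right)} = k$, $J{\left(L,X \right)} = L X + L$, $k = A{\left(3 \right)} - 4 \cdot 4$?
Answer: $5552$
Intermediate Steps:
$A{\left(b \right)} = \frac{-3 + b}{2 b}$
$k = -16$ ($k = \frac{-3 + 3}{2 \cdot 3} - 4 \cdot 4 = \frac{1}{2} \cdot \frac{1}{3} \cdot 0 - 16 = 0 - 16 = -16$)
$J{\left(L,X \right)} = L + L X$
$C{\left(O \right)} = -16$
$C{\left(6 \right)} \left(J{\left(9,16 \right)} - 500\right) = - 16 \left(9 \left(1 + 16\right) - 500\right) = - 16 \left(9 \cdot 17 - 500\right) = - 16 \left(153 - 500\right) = \left(-16\right) \left(-347\right) = 5552$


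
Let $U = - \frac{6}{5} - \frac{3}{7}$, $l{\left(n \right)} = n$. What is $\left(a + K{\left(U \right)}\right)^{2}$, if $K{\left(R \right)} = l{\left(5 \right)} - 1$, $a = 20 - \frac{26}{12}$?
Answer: $\frac{17161}{36} \approx 476.69$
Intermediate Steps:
$a = \frac{107}{6}$ ($a = 20 - \frac{13}{6} = \frac{107}{6} \approx 17.833$)
$U = - \frac{57}{35}$ ($U = \left(-6\right) \frac{1}{5} - \frac{3}{7} = - \frac{6}{5} - \frac{3}{7} = - \frac{57}{35} \approx -1.6286$)
$K{\left(R \right)} = 4$ ($K{\left(R \right)} = 5 - 1 = 4$)
$\left(a + K{\left(U \right)}\right)^{2} = \left(\frac{107}{6} + 4\right)^{2} = \left(\frac{131}{6}\right)^{2} = \frac{17161}{36}$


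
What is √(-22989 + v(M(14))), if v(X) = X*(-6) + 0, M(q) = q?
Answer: I*√23073 ≈ 151.9*I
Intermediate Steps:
v(X) = -6*X (v(X) = -6*X + 0 = -6*X)
√(-22989 + v(M(14))) = √(-22989 - 6*14) = √(-22989 - 84) = √(-23073) = I*√23073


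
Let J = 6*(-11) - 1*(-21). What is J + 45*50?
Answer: 2205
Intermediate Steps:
J = -45 (J = -66 + 21 = -45)
J + 45*50 = -45 + 45*50 = -45 + 2250 = 2205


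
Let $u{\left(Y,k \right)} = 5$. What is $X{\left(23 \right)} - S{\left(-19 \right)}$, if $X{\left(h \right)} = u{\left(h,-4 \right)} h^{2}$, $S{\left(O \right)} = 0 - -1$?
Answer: $2644$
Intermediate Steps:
$S{\left(O \right)} = 1$ ($S{\left(O \right)} = 0 + 1 = 1$)
$X{\left(h \right)} = 5 h^{2}$
$X{\left(23 \right)} - S{\left(-19 \right)} = 5 \cdot 23^{2} - 1 = 5 \cdot 529 - 1 = 2645 - 1 = 2644$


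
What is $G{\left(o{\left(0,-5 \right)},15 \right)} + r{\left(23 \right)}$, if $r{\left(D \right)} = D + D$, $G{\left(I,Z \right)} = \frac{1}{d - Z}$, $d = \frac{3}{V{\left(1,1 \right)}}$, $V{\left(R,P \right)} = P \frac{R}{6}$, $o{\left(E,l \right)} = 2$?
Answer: $\frac{139}{3} \approx 46.333$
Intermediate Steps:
$V{\left(R,P \right)} = \frac{P R}{6}$ ($V{\left(R,P \right)} = P R \frac{1}{6} = P \frac{R}{6} = \frac{P R}{6}$)
$d = 18$ ($d = \frac{3}{\frac{1}{6} \cdot 1 \cdot 1} = 3 \frac{1}{\frac{1}{6}} = 3 \cdot 6 = 18$)
$G{\left(I,Z \right)} = \frac{1}{18 - Z}$
$r{\left(D \right)} = 2 D$
$G{\left(o{\left(0,-5 \right)},15 \right)} + r{\left(23 \right)} = - \frac{1}{-18 + 15} + 2 \cdot 23 = - \frac{1}{-3} + 46 = \left(-1\right) \left(- \frac{1}{3}\right) + 46 = \frac{1}{3} + 46 = \frac{139}{3}$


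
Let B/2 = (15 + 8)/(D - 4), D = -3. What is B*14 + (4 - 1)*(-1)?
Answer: -95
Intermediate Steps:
B = -46/7 (B = 2*((15 + 8)/(-3 - 4)) = 2*(23/(-7)) = 2*(23*(-⅐)) = 2*(-23/7) = -46/7 ≈ -6.5714)
B*14 + (4 - 1)*(-1) = -46/7*14 + (4 - 1)*(-1) = -92 + 3*(-1) = -92 - 3 = -95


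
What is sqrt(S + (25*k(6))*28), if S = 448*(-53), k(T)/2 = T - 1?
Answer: 2*I*sqrt(4186) ≈ 129.4*I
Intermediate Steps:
k(T) = -2 + 2*T (k(T) = 2*(T - 1) = 2*(-1 + T) = -2 + 2*T)
S = -23744
sqrt(S + (25*k(6))*28) = sqrt(-23744 + (25*(-2 + 2*6))*28) = sqrt(-23744 + (25*(-2 + 12))*28) = sqrt(-23744 + (25*10)*28) = sqrt(-23744 + 250*28) = sqrt(-23744 + 7000) = sqrt(-16744) = 2*I*sqrt(4186)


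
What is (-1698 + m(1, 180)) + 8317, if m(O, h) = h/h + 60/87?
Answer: 192000/29 ≈ 6620.7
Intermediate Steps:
m(O, h) = 49/29 (m(O, h) = 1 + 60*(1/87) = 1 + 20/29 = 49/29)
(-1698 + m(1, 180)) + 8317 = (-1698 + 49/29) + 8317 = -49193/29 + 8317 = 192000/29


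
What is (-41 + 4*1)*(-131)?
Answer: 4847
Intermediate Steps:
(-41 + 4*1)*(-131) = (-41 + 4)*(-131) = -37*(-131) = 4847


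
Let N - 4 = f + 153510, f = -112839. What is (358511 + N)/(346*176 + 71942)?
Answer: 199593/66419 ≈ 3.0051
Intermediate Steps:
N = 40675 (N = 4 + (-112839 + 153510) = 4 + 40671 = 40675)
(358511 + N)/(346*176 + 71942) = (358511 + 40675)/(346*176 + 71942) = 399186/(60896 + 71942) = 399186/132838 = 399186*(1/132838) = 199593/66419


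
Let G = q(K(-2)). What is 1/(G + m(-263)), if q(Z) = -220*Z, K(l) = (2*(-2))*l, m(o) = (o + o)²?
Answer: 1/274916 ≈ 3.6375e-6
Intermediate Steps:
m(o) = 4*o² (m(o) = (2*o)² = 4*o²)
K(l) = -4*l
G = -1760 (G = -(-880)*(-2) = -220*8 = -1760)
1/(G + m(-263)) = 1/(-1760 + 4*(-263)²) = 1/(-1760 + 4*69169) = 1/(-1760 + 276676) = 1/274916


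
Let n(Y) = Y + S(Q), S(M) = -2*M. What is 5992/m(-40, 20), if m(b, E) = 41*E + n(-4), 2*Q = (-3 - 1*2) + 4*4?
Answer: 856/115 ≈ 7.4435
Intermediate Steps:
Q = 11/2 (Q = ((-3 - 1*2) + 4*4)/2 = ((-3 - 2) + 16)/2 = (-5 + 16)/2 = (1/2)*11 = 11/2 ≈ 5.5000)
n(Y) = -11 + Y (n(Y) = Y - 2*11/2 = Y - 11 = -11 + Y)
m(b, E) = -15 + 41*E (m(b, E) = 41*E + (-11 - 4) = 41*E - 15 = -15 + 41*E)
5992/m(-40, 20) = 5992/(-15 + 41*20) = 5992/(-15 + 820) = 5992/805 = 5992*(1/805) = 856/115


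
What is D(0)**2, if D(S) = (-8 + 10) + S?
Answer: 4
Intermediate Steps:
D(S) = 2 + S
D(0)**2 = (2 + 0)**2 = 2**2 = 4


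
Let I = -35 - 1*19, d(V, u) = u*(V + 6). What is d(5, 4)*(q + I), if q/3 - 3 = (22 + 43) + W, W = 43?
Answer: 12276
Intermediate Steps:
d(V, u) = u*(6 + V)
I = -54 (I = -35 - 19 = -54)
q = 333 (q = 9 + 3*((22 + 43) + 43) = 9 + 3*(65 + 43) = 9 + 3*108 = 9 + 324 = 333)
d(5, 4)*(q + I) = (4*(6 + 5))*(333 - 54) = (4*11)*279 = 44*279 = 12276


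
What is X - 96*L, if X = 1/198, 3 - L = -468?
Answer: -8952767/198 ≈ -45216.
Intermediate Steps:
L = 471 (L = 3 - 1*(-468) = 3 + 468 = 471)
X = 1/198 ≈ 0.0050505
X - 96*L = 1/198 - 96*471 = 1/198 - 45216 = -8952767/198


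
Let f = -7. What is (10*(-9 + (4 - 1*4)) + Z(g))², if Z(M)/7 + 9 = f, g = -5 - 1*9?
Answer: 40804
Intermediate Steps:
g = -14 (g = -5 - 9 = -14)
Z(M) = -112 (Z(M) = -63 + 7*(-7) = -63 - 49 = -112)
(10*(-9 + (4 - 1*4)) + Z(g))² = (10*(-9 + (4 - 1*4)) - 112)² = (10*(-9 + (4 - 4)) - 112)² = (10*(-9 + 0) - 112)² = (10*(-9) - 112)² = (-90 - 112)² = (-202)² = 40804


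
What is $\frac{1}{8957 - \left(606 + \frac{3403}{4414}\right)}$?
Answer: $\frac{4414}{36857911} \approx 0.00011976$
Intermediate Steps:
$\frac{1}{8957 - \left(606 + \frac{3403}{4414}\right)} = \frac{1}{8957 - \left(606 + 3403 \cdot \frac{1}{4414}\right)} = \frac{1}{8957 - \frac{2678287}{4414}} = \frac{1}{\frac{36857911}{4414}} = \frac{4414}{36857911}$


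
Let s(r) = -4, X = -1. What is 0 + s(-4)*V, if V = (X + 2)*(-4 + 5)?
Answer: -4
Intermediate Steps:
V = 1 (V = (-1 + 2)*(-4 + 5) = 1*1 = 1)
0 + s(-4)*V = 0 - 4*1 = 0 - 4 = -4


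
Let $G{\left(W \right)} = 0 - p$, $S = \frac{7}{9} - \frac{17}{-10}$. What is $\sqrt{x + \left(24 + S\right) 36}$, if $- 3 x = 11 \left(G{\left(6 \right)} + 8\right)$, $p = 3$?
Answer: $\frac{\sqrt{210345}}{15} \approx 30.576$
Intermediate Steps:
$S = \frac{223}{90}$ ($S = 7 \cdot \frac{1}{9} - - \frac{17}{10} = \frac{7}{9} + \frac{17}{10} = \frac{223}{90} \approx 2.4778$)
$G{\left(W \right)} = -3$ ($G{\left(W \right)} = 0 - 3 = -3$)
$x = - \frac{55}{3}$ ($x = - \frac{11 \left(-3 + 8\right)}{3} = - \frac{11 \cdot 5}{3} = \left(- \frac{1}{3}\right) 55 = - \frac{55}{3} \approx -18.333$)
$\sqrt{x + \left(24 + S\right) 36} = \sqrt{- \frac{55}{3} + \left(24 + \frac{223}{90}\right) 36} = \sqrt{- \frac{55}{3} + \frac{2383}{90} \cdot 36} = \sqrt{- \frac{55}{3} + \frac{4766}{5}} = \sqrt{\frac{14023}{15}} = \frac{\sqrt{210345}}{15}$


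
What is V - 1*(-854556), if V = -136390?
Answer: 718166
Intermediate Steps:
V - 1*(-854556) = -136390 - 1*(-854556) = -136390 + 854556 = 718166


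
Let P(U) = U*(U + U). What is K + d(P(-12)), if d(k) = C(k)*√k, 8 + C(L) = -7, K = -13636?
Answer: -13636 - 180*√2 ≈ -13891.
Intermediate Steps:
C(L) = -15 (C(L) = -8 - 7 = -15)
P(U) = 2*U² (P(U) = U*(2*U) = 2*U²)
d(k) = -15*√k
K + d(P(-12)) = -13636 - 15*12*√2 = -13636 - 180*√2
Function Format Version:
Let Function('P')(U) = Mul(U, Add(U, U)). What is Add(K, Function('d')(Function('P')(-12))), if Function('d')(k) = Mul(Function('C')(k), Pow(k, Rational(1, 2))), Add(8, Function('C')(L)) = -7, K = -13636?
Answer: Add(-13636, Mul(-180, Pow(2, Rational(1, 2)))) ≈ -13891.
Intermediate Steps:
Function('C')(L) = -15 (Function('C')(L) = Add(-8, -7) = -15)
Function('P')(U) = Mul(2, Pow(U, 2)) (Function('P')(U) = Mul(U, Mul(2, U)) = Mul(2, Pow(U, 2)))
Function('d')(k) = Mul(-15, Pow(k, Rational(1, 2)))
Add(K, Function('d')(Function('P')(-12))) = Add(-13636, Mul(-15, Pow(Mul(2, Pow(-12, 2)), Rational(1, 2)))) = Add(-13636, Mul(-15, Pow(Mul(2, 144), Rational(1, 2)))) = Add(-13636, Mul(-15, Pow(288, Rational(1, 2)))) = Add(-13636, Mul(-15, Mul(12, Pow(2, Rational(1, 2))))) = Add(-13636, Mul(-180, Pow(2, Rational(1, 2))))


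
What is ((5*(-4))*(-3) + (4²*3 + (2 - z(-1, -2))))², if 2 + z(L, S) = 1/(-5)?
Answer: 314721/25 ≈ 12589.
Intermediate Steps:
z(L, S) = -11/5 (z(L, S) = -2 + 1/(-5) = -2 - ⅕ = -11/5)
((5*(-4))*(-3) + (4²*3 + (2 - z(-1, -2))))² = ((5*(-4))*(-3) + (4²*3 + (2 - 1*(-11/5))))² = (-20*(-3) + (16*3 + (2 + 11/5)))² = (60 + (48 + 21/5))² = (60 + 261/5)² = (561/5)² = 314721/25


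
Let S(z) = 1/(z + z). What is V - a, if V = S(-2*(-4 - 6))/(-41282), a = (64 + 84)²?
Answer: -36169637121/1651280 ≈ -21904.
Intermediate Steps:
a = 21904 (a = 148² = 21904)
S(z) = 1/(2*z)
V = -1/1651280 (V = (1/(2*((-2*(-4 - 6)))))/(-41282) = (1/(2*((-2*(-10)))))*(-1/41282) = ((½)/20)*(-1/41282) = ((½)*(1/20))*(-1/41282) = (1/40)*(-1/41282) = -1/1651280 ≈ -6.0559e-7)
V - a = -1/1651280 - 1*21904 = -1/1651280 - 21904 = -36169637121/1651280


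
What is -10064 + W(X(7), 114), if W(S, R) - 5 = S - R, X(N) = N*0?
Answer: -10173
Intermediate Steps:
X(N) = 0
W(S, R) = 5 + S - R (W(S, R) = 5 + (S - R) = 5 + S - R)
-10064 + W(X(7), 114) = -10064 + (5 + 0 - 1*114) = -10064 + (5 + 0 - 114) = -10064 - 109 = -10173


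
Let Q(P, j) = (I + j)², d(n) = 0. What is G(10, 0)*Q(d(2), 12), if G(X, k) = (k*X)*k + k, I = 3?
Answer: 0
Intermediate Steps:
G(X, k) = k + X*k² (G(X, k) = (X*k)*k + k = X*k² + k = k + X*k²)
Q(P, j) = (3 + j)²
G(10, 0)*Q(d(2), 12) = (0*(1 + 10*0))*(3 + 12)² = (0*(1 + 0))*15² = (0*1)*225 = 0*225 = 0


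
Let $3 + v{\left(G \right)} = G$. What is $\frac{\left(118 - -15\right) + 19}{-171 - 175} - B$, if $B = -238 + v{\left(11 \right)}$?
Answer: $\frac{39714}{173} \approx 229.56$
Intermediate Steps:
$v{\left(G \right)} = -3 + G$
$B = -230$ ($B = -238 + \left(-3 + 11\right) = -238 + 8 = -230$)
$\frac{\left(118 - -15\right) + 19}{-171 - 175} - B = \frac{\left(118 - -15\right) + 19}{-171 - 175} - -230 = \frac{\left(118 + 15\right) + 19}{-346} + 230 = \left(133 + 19\right) \left(- \frac{1}{346}\right) + 230 = 152 \left(- \frac{1}{346}\right) + 230 = - \frac{76}{173} + 230 = \frac{39714}{173}$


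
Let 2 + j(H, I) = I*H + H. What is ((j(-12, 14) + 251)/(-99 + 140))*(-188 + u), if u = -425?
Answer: -42297/41 ≈ -1031.6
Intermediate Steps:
j(H, I) = -2 + H + H*I (j(H, I) = -2 + (I*H + H) = -2 + (H*I + H) = -2 + (H + H*I) = -2 + H + H*I)
((j(-12, 14) + 251)/(-99 + 140))*(-188 + u) = (((-2 - 12 - 12*14) + 251)/(-99 + 140))*(-188 - 425) = (((-2 - 12 - 168) + 251)/41)*(-613) = ((-182 + 251)*(1/41))*(-613) = (69*(1/41))*(-613) = (69/41)*(-613) = -42297/41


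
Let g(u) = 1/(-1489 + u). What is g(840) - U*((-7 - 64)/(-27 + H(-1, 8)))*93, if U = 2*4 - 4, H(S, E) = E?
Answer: -17141407/12331 ≈ -1390.1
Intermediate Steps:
U = 4 (U = 8 - 4 = 4)
g(840) - U*((-7 - 64)/(-27 + H(-1, 8)))*93 = 1/(-1489 + 840) - 4*((-7 - 64)/(-27 + 8))*93 = 1/(-649) - 4*(-71/(-19))*93 = -1/649 - 4*(-71*(-1/19))*93 = -1/649 - 4*(71/19)*93 = -1/649 - 284*93/19 = -1/649 - 1*26412/19 = -1/649 - 26412/19 = -17141407/12331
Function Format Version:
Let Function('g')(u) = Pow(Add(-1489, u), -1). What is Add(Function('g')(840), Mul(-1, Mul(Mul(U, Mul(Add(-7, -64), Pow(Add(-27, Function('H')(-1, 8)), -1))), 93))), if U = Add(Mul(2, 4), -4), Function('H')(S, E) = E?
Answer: Rational(-17141407, 12331) ≈ -1390.1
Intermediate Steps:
U = 4 (U = Add(8, -4) = 4)
Add(Function('g')(840), Mul(-1, Mul(Mul(U, Mul(Add(-7, -64), Pow(Add(-27, Function('H')(-1, 8)), -1))), 93))) = Add(Pow(Add(-1489, 840), -1), Mul(-1, Mul(Mul(4, Mul(Add(-7, -64), Pow(Add(-27, 8), -1))), 93))) = Add(Pow(-649, -1), Mul(-1, Mul(Mul(4, Mul(-71, Pow(-19, -1))), 93))) = Add(Rational(-1, 649), Mul(-1, Mul(Mul(4, Mul(-71, Rational(-1, 19))), 93))) = Add(Rational(-1, 649), Mul(-1, Mul(Mul(4, Rational(71, 19)), 93))) = Add(Rational(-1, 649), Mul(-1, Mul(Rational(284, 19), 93))) = Add(Rational(-1, 649), Mul(-1, Rational(26412, 19))) = Add(Rational(-1, 649), Rational(-26412, 19)) = Rational(-17141407, 12331)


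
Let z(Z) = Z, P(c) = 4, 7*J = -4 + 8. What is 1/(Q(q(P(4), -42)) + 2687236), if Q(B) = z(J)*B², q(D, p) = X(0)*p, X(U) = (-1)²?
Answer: 1/2688244 ≈ 3.7199e-7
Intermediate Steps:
X(U) = 1
J = 4/7 (J = (-4 + 8)/7 = (⅐)*4 = 4/7 ≈ 0.57143)
q(D, p) = p (q(D, p) = 1*p = p)
Q(B) = 4*B²/7
1/(Q(q(P(4), -42)) + 2687236) = 1/((4/7)*(-42)² + 2687236) = 1/((4/7)*1764 + 2687236) = 1/(1008 + 2687236) = 1/2688244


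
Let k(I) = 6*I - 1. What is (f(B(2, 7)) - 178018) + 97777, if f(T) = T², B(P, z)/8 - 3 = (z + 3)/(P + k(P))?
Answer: -13407065/169 ≈ -79332.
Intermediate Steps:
k(I) = -1 + 6*I
B(P, z) = 24 + 8*(3 + z)/(-1 + 7*P) (B(P, z) = 24 + 8*((z + 3)/(P + (-1 + 6*P))) = 24 + 8*((3 + z)/(-1 + 7*P)) = 24 + 8*(3 + z)/(-1 + 7*P))
(f(B(2, 7)) - 178018) + 97777 = ((8*(7 + 21*2)/(-1 + 7*2))² - 178018) + 97777 = ((8*(7 + 42)/(-1 + 14))² - 178018) + 97777 = ((8*49/13)² - 178018) + 97777 = ((8*(1/13)*49)² - 178018) + 97777 = ((392/13)² - 178018) + 97777 = (153664/169 - 178018) + 97777 = -29931378/169 + 97777 = -13407065/169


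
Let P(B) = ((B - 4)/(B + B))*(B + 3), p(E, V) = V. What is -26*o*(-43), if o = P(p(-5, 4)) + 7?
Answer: 7826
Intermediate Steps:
P(B) = (-4 + B)*(3 + B)/(2*B) (P(B) = ((-4 + B)/((2*B)))*(3 + B) = ((-4 + B)*(1/(2*B)))*(3 + B) = ((-4 + B)/(2*B))*(3 + B) = (-4 + B)*(3 + B)/(2*B))
o = 7 (o = (½)*(-12 + 4*(-1 + 4))/4 + 7 = (½)*(¼)*(-12 + 4*3) + 7 = (½)*(¼)*(-12 + 12) + 7 = (½)*(¼)*0 + 7 = 0 + 7 = 7)
-26*o*(-43) = -26*7*(-43) = -182*(-43) = 7826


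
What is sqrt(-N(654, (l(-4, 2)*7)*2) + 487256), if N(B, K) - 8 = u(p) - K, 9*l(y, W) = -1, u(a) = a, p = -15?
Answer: 7*sqrt(89497)/3 ≈ 698.04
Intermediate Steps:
l(y, W) = -1/9 (l(y, W) = (1/9)*(-1) = -1/9)
N(B, K) = -7 - K (N(B, K) = 8 + (-15 - K) = -7 - K)
sqrt(-N(654, (l(-4, 2)*7)*2) + 487256) = sqrt(-(-7 - (-1/9*7)*2) + 487256) = sqrt(-(-7 - (-7)*2/9) + 487256) = sqrt(-(-7 - 1*(-14/9)) + 487256) = sqrt(-(-7 + 14/9) + 487256) = sqrt(-1*(-49/9) + 487256) = sqrt(49/9 + 487256) = sqrt(4385353/9) = 7*sqrt(89497)/3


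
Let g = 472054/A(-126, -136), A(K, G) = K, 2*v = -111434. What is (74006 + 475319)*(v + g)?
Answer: -293982888050/9 ≈ -3.2665e+10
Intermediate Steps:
v = -55717 (v = (1/2)*(-111434) = -55717)
g = -236027/63 (g = 472054/(-126) = 472054*(-1/126) = -236027/63 ≈ -3746.5)
(74006 + 475319)*(v + g) = (74006 + 475319)*(-55717 - 236027/63) = 549325*(-3746198/63) = -293982888050/9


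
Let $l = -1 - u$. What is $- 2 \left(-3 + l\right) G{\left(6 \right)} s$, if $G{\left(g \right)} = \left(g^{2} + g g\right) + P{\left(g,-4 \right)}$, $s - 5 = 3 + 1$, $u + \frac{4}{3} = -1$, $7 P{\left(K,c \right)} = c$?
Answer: $\frac{15000}{7} \approx 2142.9$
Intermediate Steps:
$P{\left(K,c \right)} = \frac{c}{7}$
$u = - \frac{7}{3}$ ($u = - \frac{4}{3} - 1 = - \frac{7}{3} \approx -2.3333$)
$s = 9$ ($s = 5 + \left(3 + 1\right) = 5 + 4 = 9$)
$l = \frac{4}{3}$ ($l = -1 - - \frac{7}{3} = -1 + \frac{7}{3} = \frac{4}{3} \approx 1.3333$)
$G{\left(g \right)} = - \frac{4}{7} + 2 g^{2}$ ($G{\left(g \right)} = \left(g^{2} + g g\right) + \frac{1}{7} \left(-4\right) = \left(g^{2} + g^{2}\right) - \frac{4}{7} = 2 g^{2} - \frac{4}{7} = - \frac{4}{7} + 2 g^{2}$)
$- 2 \left(-3 + l\right) G{\left(6 \right)} s = - 2 \left(-3 + \frac{4}{3}\right) \left(- \frac{4}{7} + 2 \cdot 6^{2}\right) 9 = \left(-2\right) \left(- \frac{5}{3}\right) \left(- \frac{4}{7} + 2 \cdot 36\right) 9 = \frac{10 \left(- \frac{4}{7} + 72\right)}{3} \cdot 9 = \frac{10}{3} \cdot \frac{500}{7} \cdot 9 = \frac{5000}{21} \cdot 9 = \frac{15000}{7}$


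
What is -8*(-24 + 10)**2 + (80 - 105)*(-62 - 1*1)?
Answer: 7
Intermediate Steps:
-8*(-24 + 10)**2 + (80 - 105)*(-62 - 1*1) = -8*(-14)**2 - 25*(-62 - 1) = -8*196 - 25*(-63) = -1568 + 1575 = 7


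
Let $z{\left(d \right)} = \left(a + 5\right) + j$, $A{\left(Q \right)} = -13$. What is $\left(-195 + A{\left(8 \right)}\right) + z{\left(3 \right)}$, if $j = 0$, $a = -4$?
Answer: $-207$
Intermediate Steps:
$z{\left(d \right)} = 1$ ($z{\left(d \right)} = \left(-4 + 5\right) + 0 = 1 + 0 = 1$)
$\left(-195 + A{\left(8 \right)}\right) + z{\left(3 \right)} = \left(-195 - 13\right) + 1 = -208 + 1 = -207$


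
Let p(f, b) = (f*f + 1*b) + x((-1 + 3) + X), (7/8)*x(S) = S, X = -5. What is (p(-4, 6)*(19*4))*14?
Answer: 19760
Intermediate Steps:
x(S) = 8*S/7
p(f, b) = -24/7 + b + f² (p(f, b) = (f*f + 1*b) + 8*((-1 + 3) - 5)/7 = (f² + b) + 8*(2 - 5)/7 = (b + f²) + (8/7)*(-3) = (b + f²) - 24/7 = -24/7 + b + f²)
(p(-4, 6)*(19*4))*14 = ((-24/7 + 6 + (-4)²)*(19*4))*14 = ((-24/7 + 6 + 16)*76)*14 = ((130/7)*76)*14 = (9880/7)*14 = 19760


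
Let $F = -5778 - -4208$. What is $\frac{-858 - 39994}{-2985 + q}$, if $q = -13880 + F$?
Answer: $\frac{40852}{18435} \approx 2.216$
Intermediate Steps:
$F = -1570$ ($F = -5778 + 4208 = -1570$)
$q = -15450$ ($q = -13880 - 1570 = -15450$)
$\frac{-858 - 39994}{-2985 + q} = \frac{-858 - 39994}{-2985 - 15450} = - \frac{40852}{-18435} = \left(-40852\right) \left(- \frac{1}{18435}\right) = \frac{40852}{18435}$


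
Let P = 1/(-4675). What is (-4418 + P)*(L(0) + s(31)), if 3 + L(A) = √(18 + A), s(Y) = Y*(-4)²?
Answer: -598970379/275 - 61962453*√2/4675 ≈ -2.1968e+6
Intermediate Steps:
P = -1/4675 ≈ -0.00021390
s(Y) = 16*Y (s(Y) = Y*16 = 16*Y)
L(A) = -3 + √(18 + A)
(-4418 + P)*(L(0) + s(31)) = (-4418 - 1/4675)*((-3 + √(18 + 0)) + 16*31) = -20654151*((-3 + √18) + 496)/4675 = -20654151*((-3 + 3*√2) + 496)/4675 = -20654151*(493 + 3*√2)/4675 = -598970379/275 - 61962453*√2/4675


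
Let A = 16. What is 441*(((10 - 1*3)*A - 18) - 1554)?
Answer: -643860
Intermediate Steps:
441*(((10 - 1*3)*A - 18) - 1554) = 441*(((10 - 1*3)*16 - 18) - 1554) = 441*(((10 - 3)*16 - 18) - 1554) = 441*((7*16 - 18) - 1554) = 441*((112 - 18) - 1554) = 441*(94 - 1554) = 441*(-1460) = -643860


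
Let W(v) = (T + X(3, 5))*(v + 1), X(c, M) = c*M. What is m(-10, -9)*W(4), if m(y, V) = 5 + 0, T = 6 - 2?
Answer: 475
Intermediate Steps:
T = 4
m(y, V) = 5
X(c, M) = M*c
W(v) = 19 + 19*v (W(v) = (4 + 5*3)*(v + 1) = (4 + 15)*(1 + v) = 19*(1 + v) = 19 + 19*v)
m(-10, -9)*W(4) = 5*(19 + 19*4) = 5*(19 + 76) = 5*95 = 475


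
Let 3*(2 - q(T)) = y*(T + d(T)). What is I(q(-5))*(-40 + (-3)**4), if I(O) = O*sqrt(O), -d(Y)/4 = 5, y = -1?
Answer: -779*I*sqrt(57)/9 ≈ -653.48*I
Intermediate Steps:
d(Y) = -20 (d(Y) = -4*5 = -20)
q(T) = -14/3 + T/3 (q(T) = 2 - (-1)*(T - 20)/3 = 2 - (-1)*(-20 + T)/3 = 2 - (20 - T)/3 = 2 + (-20/3 + T/3) = -14/3 + T/3)
I(O) = O**(3/2)
I(q(-5))*(-40 + (-3)**4) = (-14/3 + (1/3)*(-5))**(3/2)*(-40 + (-3)**4) = (-14/3 - 5/3)**(3/2)*(-40 + 81) = (-19/3)**(3/2)*41 = -19*I*sqrt(57)/9*41 = -779*I*sqrt(57)/9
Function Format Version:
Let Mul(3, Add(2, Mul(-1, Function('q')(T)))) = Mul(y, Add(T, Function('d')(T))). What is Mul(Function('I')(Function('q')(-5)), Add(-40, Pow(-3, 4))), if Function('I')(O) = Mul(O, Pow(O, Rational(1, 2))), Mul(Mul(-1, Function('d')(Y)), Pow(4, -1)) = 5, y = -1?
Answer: Mul(Rational(-779, 9), I, Pow(57, Rational(1, 2))) ≈ Mul(-653.48, I)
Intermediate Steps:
Function('d')(Y) = -20 (Function('d')(Y) = Mul(-4, 5) = -20)
Function('q')(T) = Add(Rational(-14, 3), Mul(Rational(1, 3), T)) (Function('q')(T) = Add(2, Mul(Rational(-1, 3), Mul(-1, Add(T, -20)))) = Add(2, Mul(Rational(-1, 3), Mul(-1, Add(-20, T)))) = Add(2, Mul(Rational(-1, 3), Add(20, Mul(-1, T)))) = Add(2, Add(Rational(-20, 3), Mul(Rational(1, 3), T))) = Add(Rational(-14, 3), Mul(Rational(1, 3), T)))
Function('I')(O) = Pow(O, Rational(3, 2))
Mul(Function('I')(Function('q')(-5)), Add(-40, Pow(-3, 4))) = Mul(Pow(Add(Rational(-14, 3), Mul(Rational(1, 3), -5)), Rational(3, 2)), Add(-40, Pow(-3, 4))) = Mul(Pow(Add(Rational(-14, 3), Rational(-5, 3)), Rational(3, 2)), Add(-40, 81)) = Mul(Pow(Rational(-19, 3), Rational(3, 2)), 41) = Mul(Mul(Rational(-19, 9), I, Pow(57, Rational(1, 2))), 41) = Mul(Rational(-779, 9), I, Pow(57, Rational(1, 2)))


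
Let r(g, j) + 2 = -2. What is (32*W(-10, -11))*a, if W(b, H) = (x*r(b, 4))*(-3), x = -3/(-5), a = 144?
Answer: 165888/5 ≈ 33178.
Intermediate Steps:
r(g, j) = -4 (r(g, j) = -2 - 2 = -4)
x = 3/5 (x = -3*(-1/5) = 3/5 ≈ 0.60000)
W(b, H) = 36/5 (W(b, H) = ((3/5)*(-4))*(-3) = -12/5*(-3) = 36/5)
(32*W(-10, -11))*a = (32*(36/5))*144 = (1152/5)*144 = 165888/5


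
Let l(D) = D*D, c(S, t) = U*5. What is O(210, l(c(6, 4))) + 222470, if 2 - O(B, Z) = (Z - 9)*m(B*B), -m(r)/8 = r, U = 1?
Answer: 5867272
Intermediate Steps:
c(S, t) = 5 (c(S, t) = 1*5 = 5)
m(r) = -8*r
l(D) = D²
O(B, Z) = 2 + 8*B²*(-9 + Z) (O(B, Z) = 2 - (Z - 9)*(-8*B*B) = 2 - (-9 + Z)*(-8*B²) = 2 - (-8)*B²*(-9 + Z) = 2 + 8*B²*(-9 + Z))
O(210, l(c(6, 4))) + 222470 = (2 - 72*210² + 8*5²*210²) + 222470 = (2 - 72*44100 + 8*25*44100) + 222470 = (2 - 3175200 + 8820000) + 222470 = 5644802 + 222470 = 5867272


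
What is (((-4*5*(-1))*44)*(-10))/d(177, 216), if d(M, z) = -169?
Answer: 8800/169 ≈ 52.071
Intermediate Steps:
(((-4*5*(-1))*44)*(-10))/d(177, 216) = (((-4*5*(-1))*44)*(-10))/(-169) = ((-20*(-1)*44)*(-10))*(-1/169) = ((20*44)*(-10))*(-1/169) = (880*(-10))*(-1/169) = -8800*(-1/169) = 8800/169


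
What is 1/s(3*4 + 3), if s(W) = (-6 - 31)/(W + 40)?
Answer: -55/37 ≈ -1.4865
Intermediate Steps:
s(W) = -37/(40 + W)
1/s(3*4 + 3) = 1/(-37/(40 + (3*4 + 3))) = 1/(-37/(40 + (12 + 3))) = 1/(-37/(40 + 15)) = 1/(-37/55) = -55/37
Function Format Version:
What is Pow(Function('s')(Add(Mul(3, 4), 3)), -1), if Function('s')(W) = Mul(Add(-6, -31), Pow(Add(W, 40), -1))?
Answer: Rational(-55, 37) ≈ -1.4865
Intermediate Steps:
Function('s')(W) = Mul(-37, Pow(Add(40, W), -1))
Pow(Function('s')(Add(Mul(3, 4), 3)), -1) = Pow(Mul(-37, Pow(Add(40, Add(Mul(3, 4), 3)), -1)), -1) = Pow(Mul(-37, Pow(Add(40, Add(12, 3)), -1)), -1) = Pow(Mul(-37, Pow(Add(40, 15), -1)), -1) = Pow(Mul(-37, Pow(55, -1)), -1) = Pow(Mul(-37, Rational(1, 55)), -1) = Pow(Rational(-37, 55), -1) = Rational(-55, 37)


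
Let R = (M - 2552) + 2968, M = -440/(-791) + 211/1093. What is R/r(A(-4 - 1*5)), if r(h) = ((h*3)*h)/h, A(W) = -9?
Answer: -360306029/23343201 ≈ -15.435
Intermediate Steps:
M = 647821/864563 (M = -440*(-1/791) + 211*(1/1093) = 440/791 + 211/1093 = 647821/864563 ≈ 0.74930)
r(h) = 3*h (r(h) = ((3*h)*h)/h = (3*h²)/h = 3*h)
R = 360306029/864563 (R = (647821/864563 - 2552) + 2968 = -2205716955/864563 + 2968 = 360306029/864563 ≈ 416.75)
R/r(A(-4 - 1*5)) = 360306029/(864563*((3*(-9)))) = (360306029/864563)/(-27) = (360306029/864563)*(-1/27) = -360306029/23343201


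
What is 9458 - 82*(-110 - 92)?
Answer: 26022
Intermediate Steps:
9458 - 82*(-110 - 92) = 9458 - 82*(-202) = 9458 + 16564 = 26022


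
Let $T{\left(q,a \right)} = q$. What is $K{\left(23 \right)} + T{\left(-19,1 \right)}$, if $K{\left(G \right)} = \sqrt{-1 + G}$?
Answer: $-19 + \sqrt{22} \approx -14.31$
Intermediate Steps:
$K{\left(23 \right)} + T{\left(-19,1 \right)} = \sqrt{-1 + 23} - 19 = \sqrt{22} - 19 = -19 + \sqrt{22}$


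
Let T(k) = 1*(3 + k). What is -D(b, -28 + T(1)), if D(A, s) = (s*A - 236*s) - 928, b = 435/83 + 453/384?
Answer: -6084769/1328 ≈ -4581.9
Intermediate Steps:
b = 68213/10624 (b = 435*(1/83) + 453*(1/384) = 435/83 + 151/128 = 68213/10624 ≈ 6.4207)
T(k) = 3 + k
D(A, s) = -928 - 236*s + A*s (D(A, s) = (A*s - 236*s) - 928 = (-236*s + A*s) - 928 = -928 - 236*s + A*s)
-D(b, -28 + T(1)) = -(-928 - 236*(-28 + (3 + 1)) + 68213*(-28 + (3 + 1))/10624) = -(-928 - 236*(-28 + 4) + 68213*(-28 + 4)/10624) = -(-928 - 236*(-24) + (68213/10624)*(-24)) = -(-928 + 5664 - 204639/1328) = -1*6084769/1328 = -6084769/1328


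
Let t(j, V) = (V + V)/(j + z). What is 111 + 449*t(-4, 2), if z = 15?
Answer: 3017/11 ≈ 274.27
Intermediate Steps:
t(j, V) = 2*V/(15 + j) (t(j, V) = (V + V)/(j + 15) = (2*V)/(15 + j) = 2*V/(15 + j))
111 + 449*t(-4, 2) = 111 + 449*(2*2/(15 - 4)) = 111 + 449*(2*2/11) = 111 + 449*(2*2*(1/11)) = 111 + 449*(4/11) = 111 + 1796/11 = 3017/11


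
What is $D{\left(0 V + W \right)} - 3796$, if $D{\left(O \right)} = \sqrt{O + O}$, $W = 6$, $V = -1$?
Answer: $-3796 + 2 \sqrt{3} \approx -3792.5$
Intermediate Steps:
$D{\left(O \right)} = \sqrt{2} \sqrt{O}$ ($D{\left(O \right)} = \sqrt{2 O} = \sqrt{2} \sqrt{O}$)
$D{\left(0 V + W \right)} - 3796 = \sqrt{2} \sqrt{0 \left(-1\right) + 6} - 3796 = \sqrt{2} \sqrt{0 + 6} - 3796 = \sqrt{2} \sqrt{6} - 3796 = 2 \sqrt{3} - 3796 = -3796 + 2 \sqrt{3}$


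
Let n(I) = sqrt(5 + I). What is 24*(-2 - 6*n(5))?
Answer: -48 - 144*sqrt(10) ≈ -503.37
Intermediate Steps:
24*(-2 - 6*n(5)) = 24*(-2 - 6*sqrt(5 + 5)) = 24*(-2 - 6*sqrt(10)) = -48 - 144*sqrt(10)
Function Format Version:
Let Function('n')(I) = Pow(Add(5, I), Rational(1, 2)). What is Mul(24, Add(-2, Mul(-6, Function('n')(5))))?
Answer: Add(-48, Mul(-144, Pow(10, Rational(1, 2)))) ≈ -503.37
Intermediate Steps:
Mul(24, Add(-2, Mul(-6, Function('n')(5)))) = Mul(24, Add(-2, Mul(-6, Pow(Add(5, 5), Rational(1, 2))))) = Mul(24, Add(-2, Mul(-6, Pow(10, Rational(1, 2))))) = Add(-48, Mul(-144, Pow(10, Rational(1, 2))))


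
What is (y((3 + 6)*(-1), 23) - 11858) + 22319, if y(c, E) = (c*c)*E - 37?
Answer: 12287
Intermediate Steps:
y(c, E) = -37 + E*c**2 (y(c, E) = c**2*E - 37 = E*c**2 - 37 = -37 + E*c**2)
(y((3 + 6)*(-1), 23) - 11858) + 22319 = ((-37 + 23*((3 + 6)*(-1))**2) - 11858) + 22319 = ((-37 + 23*(9*(-1))**2) - 11858) + 22319 = ((-37 + 23*(-9)**2) - 11858) + 22319 = ((-37 + 23*81) - 11858) + 22319 = ((-37 + 1863) - 11858) + 22319 = (1826 - 11858) + 22319 = -10032 + 22319 = 12287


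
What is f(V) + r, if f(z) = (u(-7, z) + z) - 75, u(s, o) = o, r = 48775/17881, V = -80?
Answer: -4153260/17881 ≈ -232.27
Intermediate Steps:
r = 48775/17881 (r = 48775*(1/17881) = 48775/17881 ≈ 2.7278)
f(z) = -75 + 2*z (f(z) = (z + z) - 75 = 2*z - 75 = -75 + 2*z)
f(V) + r = (-75 + 2*(-80)) + 48775/17881 = (-75 - 160) + 48775/17881 = -235 + 48775/17881 = -4153260/17881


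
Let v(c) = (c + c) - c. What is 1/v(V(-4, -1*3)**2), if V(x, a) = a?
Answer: 1/9 ≈ 0.11111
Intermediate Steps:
v(c) = c (v(c) = 2*c - c = c)
1/v(V(-4, -1*3)**2) = 1/((-1*3)**2) = 1/((-3)**2) = 1/9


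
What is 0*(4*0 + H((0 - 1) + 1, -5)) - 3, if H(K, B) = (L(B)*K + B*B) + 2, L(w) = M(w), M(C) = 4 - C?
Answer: -3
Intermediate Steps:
L(w) = 4 - w
H(K, B) = 2 + B² + K*(4 - B) (H(K, B) = ((4 - B)*K + B*B) + 2 = (K*(4 - B) + B²) + 2 = (B² + K*(4 - B)) + 2 = 2 + B² + K*(4 - B))
0*(4*0 + H((0 - 1) + 1, -5)) - 3 = 0*(4*0 + (2 + (-5)² - ((0 - 1) + 1)*(-4 - 5))) - 3 = 0*(0 + (2 + 25 - 1*(-1 + 1)*(-9))) - 3 = 0*(0 + (2 + 25 - 1*0*(-9))) - 3 = 0*(0 + (2 + 25 + 0)) - 3 = 0*(0 + 27) - 3 = 0*27 - 3 = 0 - 3 = -3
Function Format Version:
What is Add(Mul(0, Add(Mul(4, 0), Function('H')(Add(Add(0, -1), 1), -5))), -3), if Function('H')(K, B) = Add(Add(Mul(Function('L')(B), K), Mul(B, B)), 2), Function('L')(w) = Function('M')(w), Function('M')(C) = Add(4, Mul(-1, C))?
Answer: -3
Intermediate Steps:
Function('L')(w) = Add(4, Mul(-1, w))
Function('H')(K, B) = Add(2, Pow(B, 2), Mul(K, Add(4, Mul(-1, B)))) (Function('H')(K, B) = Add(Add(Mul(Add(4, Mul(-1, B)), K), Mul(B, B)), 2) = Add(Add(Mul(K, Add(4, Mul(-1, B))), Pow(B, 2)), 2) = Add(Add(Pow(B, 2), Mul(K, Add(4, Mul(-1, B)))), 2) = Add(2, Pow(B, 2), Mul(K, Add(4, Mul(-1, B)))))
Add(Mul(0, Add(Mul(4, 0), Function('H')(Add(Add(0, -1), 1), -5))), -3) = Add(Mul(0, Add(Mul(4, 0), Add(2, Pow(-5, 2), Mul(-1, Add(Add(0, -1), 1), Add(-4, -5))))), -3) = Add(Mul(0, Add(0, Add(2, 25, Mul(-1, Add(-1, 1), -9)))), -3) = Add(Mul(0, Add(0, Add(2, 25, Mul(-1, 0, -9)))), -3) = Add(Mul(0, Add(0, Add(2, 25, 0))), -3) = Add(Mul(0, Add(0, 27)), -3) = Add(Mul(0, 27), -3) = Add(0, -3) = -3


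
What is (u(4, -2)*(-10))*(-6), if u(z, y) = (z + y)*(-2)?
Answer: -240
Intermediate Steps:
u(z, y) = -2*y - 2*z (u(z, y) = (y + z)*(-2) = -2*y - 2*z)
(u(4, -2)*(-10))*(-6) = ((-2*(-2) - 2*4)*(-10))*(-6) = ((4 - 8)*(-10))*(-6) = -4*(-10)*(-6) = 40*(-6) = -240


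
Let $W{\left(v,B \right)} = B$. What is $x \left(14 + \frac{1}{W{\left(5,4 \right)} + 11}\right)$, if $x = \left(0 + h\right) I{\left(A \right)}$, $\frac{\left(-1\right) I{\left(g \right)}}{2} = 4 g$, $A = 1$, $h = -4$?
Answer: $\frac{6752}{15} \approx 450.13$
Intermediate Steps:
$I{\left(g \right)} = - 8 g$ ($I{\left(g \right)} = - 2 \cdot 4 g = - 8 g$)
$x = 32$ ($x = \left(0 - 4\right) \left(\left(-8\right) 1\right) = \left(-4\right) \left(-8\right) = 32$)
$x \left(14 + \frac{1}{W{\left(5,4 \right)} + 11}\right) = 32 \left(14 + \frac{1}{4 + 11}\right) = 32 \left(14 + \frac{1}{15}\right) = 32 \cdot \frac{211}{15} = \frac{6752}{15}$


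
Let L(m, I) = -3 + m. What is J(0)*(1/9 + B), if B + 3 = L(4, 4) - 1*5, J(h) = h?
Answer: 0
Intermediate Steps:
B = -7 (B = -3 + ((-3 + 4) - 1*5) = -3 + (1 - 5) = -3 - 4 = -7)
J(0)*(1/9 + B) = 0*(1/9 - 7) = 0*(⅑ - 7) = 0*(-62/9) = 0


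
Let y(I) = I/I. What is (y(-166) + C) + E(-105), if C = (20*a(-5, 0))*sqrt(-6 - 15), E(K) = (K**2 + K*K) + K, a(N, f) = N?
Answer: 21946 - 100*I*sqrt(21) ≈ 21946.0 - 458.26*I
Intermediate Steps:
y(I) = 1
E(K) = K + 2*K**2 (E(K) = (K**2 + K**2) + K = 2*K**2 + K = K + 2*K**2)
C = -100*I*sqrt(21) (C = (20*(-5))*sqrt(-6 - 15) = -100*I*sqrt(21) ≈ -458.26*I)
(y(-166) + C) + E(-105) = (1 - 100*I*sqrt(21)) - 105*(1 + 2*(-105)) = (1 - 100*I*sqrt(21)) - 105*(1 - 210) = (1 - 100*I*sqrt(21)) - 105*(-209) = (1 - 100*I*sqrt(21)) + 21945 = 21946 - 100*I*sqrt(21)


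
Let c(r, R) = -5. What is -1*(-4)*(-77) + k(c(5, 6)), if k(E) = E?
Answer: -313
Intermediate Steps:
-1*(-4)*(-77) + k(c(5, 6)) = -1*(-4)*(-77) - 5 = 4*(-77) - 5 = -308 - 5 = -313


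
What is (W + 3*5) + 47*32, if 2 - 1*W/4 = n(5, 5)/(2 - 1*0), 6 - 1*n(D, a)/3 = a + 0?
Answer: 1521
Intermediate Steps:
n(D, a) = 18 - 3*a (n(D, a) = 18 - 3*(a + 0) = 18 - 3*a)
W = 2 (W = 8 - 4*(18 - 3*5)/(2 - 1*0) = 8 - 4*(18 - 15)/(2 + 0) = 8 - 12/2 = 8 - 4*3/2 = 8 - 6 = 2)
(W + 3*5) + 47*32 = (2 + 3*5) + 47*32 = (2 + 15) + 1504 = 17 + 1504 = 1521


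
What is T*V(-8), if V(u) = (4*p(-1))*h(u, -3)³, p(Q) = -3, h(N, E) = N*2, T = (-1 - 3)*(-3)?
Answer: 589824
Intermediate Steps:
T = 12 (T = -4*(-3) = 12)
h(N, E) = 2*N
V(u) = -96*u³ (V(u) = (4*(-3))*(2*u)³ = -96*u³)
T*V(-8) = 12*(-96*(-8)³) = 12*(-96*(-512)) = 12*49152 = 589824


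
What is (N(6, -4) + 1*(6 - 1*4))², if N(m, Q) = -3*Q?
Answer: 196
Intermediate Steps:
(N(6, -4) + 1*(6 - 1*4))² = (-3*(-4) + 1*(6 - 1*4))² = (12 + 1*(6 - 4))² = (12 + 1*2)² = (12 + 2)² = 14² = 196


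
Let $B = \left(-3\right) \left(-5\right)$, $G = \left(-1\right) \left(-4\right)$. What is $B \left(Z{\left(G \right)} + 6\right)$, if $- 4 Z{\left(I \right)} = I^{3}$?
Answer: $-150$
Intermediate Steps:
$G = 4$
$Z{\left(I \right)} = - \frac{I^{3}}{4}$
$B = 15$
$B \left(Z{\left(G \right)} + 6\right) = 15 \left(- \frac{4^{3}}{4} + 6\right) = 15 \left(\left(- \frac{1}{4}\right) 64 + 6\right) = 15 \left(-16 + 6\right) = 15 \left(-10\right) = -150$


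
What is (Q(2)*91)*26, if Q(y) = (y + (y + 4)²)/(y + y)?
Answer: 22477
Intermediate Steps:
Q(y) = (y + (4 + y)²)/(2*y) (Q(y) = (y + (4 + y)²)/((2*y)) = (y + (4 + y)²)*(1/(2*y)) = (y + (4 + y)²)/(2*y))
(Q(2)*91)*26 = (((½)*(2 + (4 + 2)²)/2)*91)*26 = (((½)*(½)*(2 + 6²))*91)*26 = (((½)*(½)*(2 + 36))*91)*26 = (((½)*(½)*38)*91)*26 = ((19/2)*91)*26 = (1729/2)*26 = 22477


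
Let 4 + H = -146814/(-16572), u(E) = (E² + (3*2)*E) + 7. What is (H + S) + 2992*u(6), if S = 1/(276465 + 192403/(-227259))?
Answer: 20509317416975823571/86766803471192 ≈ 2.3637e+5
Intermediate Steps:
S = 227259/62828967032 (S = 1/(276465 + 192403*(-1/227259)) = 1/(276465 - 192403/227259) = 1/(62828967032/227259) = 227259/62828967032 ≈ 3.6171e-6)
u(E) = 7 + E² + 6*E (u(E) = (E² + 6*E) + 7 = 7 + E² + 6*E)
H = 13421/2762 (H = -4 - 146814/(-16572) = -4 - 146814*(-1/16572) = -4 + 24469/2762 = 13421/2762 ≈ 4.8592)
(H + S) + 2992*u(6) = (13421/2762 + 227259/62828967032) + 2992*(7 + 6² + 6*6) = 421614097112915/86766803471192 + 2992*(7 + 36 + 36) = 421614097112915/86766803471192 + 2992*79 = 421614097112915/86766803471192 + 236368 = 20509317416975823571/86766803471192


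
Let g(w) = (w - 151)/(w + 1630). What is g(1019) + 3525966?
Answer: 9340284802/2649 ≈ 3.5260e+6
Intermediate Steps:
g(w) = (-151 + w)/(1630 + w)
g(1019) + 3525966 = (-151 + 1019)/(1630 + 1019) + 3525966 = 868/2649 + 3525966 = 9340284802/2649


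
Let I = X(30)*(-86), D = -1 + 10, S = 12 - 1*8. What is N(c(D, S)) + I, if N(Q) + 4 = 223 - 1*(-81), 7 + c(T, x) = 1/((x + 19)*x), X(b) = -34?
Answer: 3224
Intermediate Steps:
S = 4 (S = 12 - 8 = 4)
D = 9
c(T, x) = -7 + 1/(x*(19 + x)) (c(T, x) = -7 + 1/((x + 19)*x) = -7 + 1/((19 + x)*x) = -7 + 1/(x*(19 + x)))
N(Q) = 300 (N(Q) = -4 + (223 - 1*(-81)) = -4 + (223 + 81) = -4 + 304 = 300)
I = 2924 (I = -34*(-86) = 2924)
N(c(D, S)) + I = 300 + 2924 = 3224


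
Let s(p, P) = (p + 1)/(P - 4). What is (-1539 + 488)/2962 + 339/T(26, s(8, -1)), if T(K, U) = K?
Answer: 244198/19253 ≈ 12.684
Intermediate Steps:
s(p, P) = (1 + p)/(-4 + P)
(-1539 + 488)/2962 + 339/T(26, s(8, -1)) = (-1539 + 488)/2962 + 339/26 = -1051*1/2962 + 339*(1/26) = -1051/2962 + 339/26 = 244198/19253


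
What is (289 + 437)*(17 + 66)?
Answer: 60258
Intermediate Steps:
(289 + 437)*(17 + 66) = 726*83 = 60258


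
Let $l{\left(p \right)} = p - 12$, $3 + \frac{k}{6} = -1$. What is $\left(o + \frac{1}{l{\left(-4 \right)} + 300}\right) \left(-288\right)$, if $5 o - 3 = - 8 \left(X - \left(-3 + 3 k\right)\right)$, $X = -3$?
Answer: $\frac{11716344}{355} \approx 33004.0$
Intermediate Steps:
$k = -24$ ($k = -18 + 6 \left(-1\right) = -18 - 6 = -24$)
$l{\left(p \right)} = -12 + p$
$o = - \frac{573}{5}$ ($o = \frac{3}{5} + \frac{\left(-8\right) \left(-3 + \left(\left(-3\right) \left(-24\right) + 3\right)\right)}{5} = \frac{3}{5} + \frac{\left(-8\right) \left(-3 + \left(72 + 3\right)\right)}{5} = \frac{3}{5} + \frac{\left(-8\right) \left(-3 + 75\right)}{5} = \frac{3}{5} + \frac{\left(-8\right) 72}{5} = \frac{3}{5} + \frac{1}{5} \left(-576\right) = \frac{3}{5} - \frac{576}{5} = - \frac{573}{5} \approx -114.6$)
$\left(o + \frac{1}{l{\left(-4 \right)} + 300}\right) \left(-288\right) = \left(- \frac{573}{5} + \frac{1}{\left(-12 - 4\right) + 300}\right) \left(-288\right) = \left(- \frac{573}{5} + \frac{1}{-16 + 300}\right) \left(-288\right) = \left(- \frac{573}{5} + \frac{1}{284}\right) \left(-288\right) = \left(- \frac{162727}{1420}\right) \left(-288\right) = \frac{11716344}{355}$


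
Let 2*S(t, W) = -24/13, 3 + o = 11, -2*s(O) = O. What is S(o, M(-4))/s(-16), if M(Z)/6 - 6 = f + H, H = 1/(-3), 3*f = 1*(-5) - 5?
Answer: -3/26 ≈ -0.11538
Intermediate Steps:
s(O) = -O/2
o = 8 (o = -3 + 11 = 8)
f = -10/3 (f = (1*(-5) - 5)/3 = (-5 - 5)/3 = (⅓)*(-10) = -10/3 ≈ -3.3333)
H = -⅓ ≈ -0.33333
M(Z) = 14 (M(Z) = 36 + 6*(-10/3 - ⅓) = 36 + 6*(-11/3) = 36 - 22 = 14)
S(t, W) = -12/13 (S(t, W) = (-24/13)/2 = (-24*1/13)/2 = (½)*(-24/13) = -12/13)
S(o, M(-4))/s(-16) = -12/(13*((-½*(-16)))) = -12/13/8 = -12/13*⅛ = -3/26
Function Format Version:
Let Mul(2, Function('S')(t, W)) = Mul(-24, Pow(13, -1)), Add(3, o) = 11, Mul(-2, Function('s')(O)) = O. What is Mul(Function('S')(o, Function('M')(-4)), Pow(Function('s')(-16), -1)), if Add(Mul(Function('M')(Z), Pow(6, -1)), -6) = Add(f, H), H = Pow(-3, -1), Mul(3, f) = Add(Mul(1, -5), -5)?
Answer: Rational(-3, 26) ≈ -0.11538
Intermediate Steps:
Function('s')(O) = Mul(Rational(-1, 2), O)
o = 8 (o = Add(-3, 11) = 8)
f = Rational(-10, 3) (f = Mul(Rational(1, 3), Add(Mul(1, -5), -5)) = Mul(Rational(1, 3), Add(-5, -5)) = Mul(Rational(1, 3), -10) = Rational(-10, 3) ≈ -3.3333)
H = Rational(-1, 3) ≈ -0.33333
Function('M')(Z) = 14 (Function('M')(Z) = Add(36, Mul(6, Add(Rational(-10, 3), Rational(-1, 3)))) = Add(36, Mul(6, Rational(-11, 3))) = Add(36, -22) = 14)
Function('S')(t, W) = Rational(-12, 13) (Function('S')(t, W) = Mul(Rational(1, 2), Mul(-24, Pow(13, -1))) = Mul(Rational(1, 2), Mul(-24, Rational(1, 13))) = Mul(Rational(1, 2), Rational(-24, 13)) = Rational(-12, 13))
Mul(Function('S')(o, Function('M')(-4)), Pow(Function('s')(-16), -1)) = Mul(Rational(-12, 13), Pow(Mul(Rational(-1, 2), -16), -1)) = Mul(Rational(-12, 13), Pow(8, -1)) = Mul(Rational(-12, 13), Rational(1, 8)) = Rational(-3, 26)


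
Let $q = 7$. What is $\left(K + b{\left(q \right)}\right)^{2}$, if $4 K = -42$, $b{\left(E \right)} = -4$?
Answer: $\frac{841}{4} \approx 210.25$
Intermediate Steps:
$K = - \frac{21}{2}$ ($K = \frac{1}{4} \left(-42\right) = - \frac{21}{2} \approx -10.5$)
$\left(K + b{\left(q \right)}\right)^{2} = \left(- \frac{21}{2} - 4\right)^{2} = \left(- \frac{29}{2}\right)^{2} = \frac{841}{4}$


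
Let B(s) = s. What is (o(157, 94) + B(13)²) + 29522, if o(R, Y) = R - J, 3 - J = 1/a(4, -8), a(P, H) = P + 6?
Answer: 298451/10 ≈ 29845.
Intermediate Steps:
a(P, H) = 6 + P
J = 29/10 (J = 3 - 1/(6 + 4) = 3 - 1/10 = 3 - 1*⅒ = 3 - ⅒ = 29/10 ≈ 2.9000)
o(R, Y) = -29/10 + R (o(R, Y) = R - 1*29/10 = R - 29/10 = -29/10 + R)
(o(157, 94) + B(13)²) + 29522 = ((-29/10 + 157) + 13²) + 29522 = (1541/10 + 169) + 29522 = 3231/10 + 29522 = 298451/10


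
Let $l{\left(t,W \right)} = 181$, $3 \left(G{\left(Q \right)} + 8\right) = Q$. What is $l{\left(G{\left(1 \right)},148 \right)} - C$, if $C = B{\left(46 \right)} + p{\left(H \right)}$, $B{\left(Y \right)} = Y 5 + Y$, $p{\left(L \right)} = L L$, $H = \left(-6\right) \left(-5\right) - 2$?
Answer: $-879$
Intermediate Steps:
$G{\left(Q \right)} = -8 + \frac{Q}{3}$
$H = 28$ ($H = 30 - 2 = 28$)
$p{\left(L \right)} = L^{2}$
$B{\left(Y \right)} = 6 Y$ ($B{\left(Y \right)} = 5 Y + Y = 6 Y$)
$C = 1060$ ($C = 6 \cdot 46 + 28^{2} = 276 + 784 = 1060$)
$l{\left(G{\left(1 \right)},148 \right)} - C = 181 - 1060 = -879$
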